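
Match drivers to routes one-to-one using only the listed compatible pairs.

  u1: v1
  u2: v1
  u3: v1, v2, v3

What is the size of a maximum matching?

Unit-capacity flow: source→left, listed edges, right→sink; max matching = max flow.
Augmenting path u1→v1 (+1); matched 1.
Augmenting path u3→v2 (+1); matched 2.
No augmenting path remains; maximum matching = 2.
König certificate: {u3, v1} is a vertex cover of size 2 (every listed pair touches it), so no matching can be larger.

2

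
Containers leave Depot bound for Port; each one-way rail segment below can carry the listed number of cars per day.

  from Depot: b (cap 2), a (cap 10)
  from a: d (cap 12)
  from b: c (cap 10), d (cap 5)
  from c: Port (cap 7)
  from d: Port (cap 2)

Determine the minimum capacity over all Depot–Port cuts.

4

Augment Depot→a→d→Port: bottleneck 2, flow now 2.
Augment Depot→b→c→Port: bottleneck 2, flow now 4.
No augmenting path remains; maximum flow = 4.
By max-flow min-cut, the minimum cut capacity equals the max flow.
In the residual graph, reachable from Depot: {Depot, a, d}.
Min-cut edges: Depot→b (2), d→Port (2); capacity 2 + 2 = 4.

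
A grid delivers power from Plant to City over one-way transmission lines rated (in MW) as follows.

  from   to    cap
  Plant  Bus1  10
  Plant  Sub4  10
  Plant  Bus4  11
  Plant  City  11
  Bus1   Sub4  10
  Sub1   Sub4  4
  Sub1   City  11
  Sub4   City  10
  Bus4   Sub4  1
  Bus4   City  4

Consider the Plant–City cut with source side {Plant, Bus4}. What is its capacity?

36

Edges leaving {Plant, Bus4}: Plant→Bus1 (10), Plant→Sub4 (10), Plant→City (11), Bus4→Sub4 (1), Bus4→City (4).
Cut capacity = 10 + 10 + 11 + 1 + 4 = 36.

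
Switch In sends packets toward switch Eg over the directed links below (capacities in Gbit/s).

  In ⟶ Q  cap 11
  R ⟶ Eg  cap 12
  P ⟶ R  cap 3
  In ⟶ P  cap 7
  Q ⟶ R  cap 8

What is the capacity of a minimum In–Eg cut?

11

Augment In→P→R→Eg: bottleneck 3, flow now 3.
Augment In→Q→R→Eg: bottleneck 8, flow now 11.
No augmenting path remains; maximum flow = 11.
By max-flow min-cut, the minimum cut capacity equals the max flow.
In the residual graph, reachable from In: {In, P, Q}.
Min-cut edges: P→R (3), Q→R (8); capacity 3 + 8 = 11.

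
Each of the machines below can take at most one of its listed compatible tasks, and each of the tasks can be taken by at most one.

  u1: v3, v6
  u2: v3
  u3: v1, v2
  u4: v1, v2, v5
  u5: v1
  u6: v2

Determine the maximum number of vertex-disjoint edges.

5

Unit-capacity flow: source→left, listed edges, right→sink; max matching = max flow.
Augmenting path u1→v3 (+1); matched 1.
Augmenting path u3→v1 (+1); matched 2.
Augmenting path u4→v2 (+1); matched 3.
Augmenting path u2→v3→u1→v6 (+1); matched 4.
Augmenting path u6→v2→u4→v5 (+1); matched 5.
No augmenting path remains; maximum matching = 5.
König certificate: {u1, u2, u4, v1, v2} is a vertex cover of size 5 (every listed pair touches it), so no matching can be larger.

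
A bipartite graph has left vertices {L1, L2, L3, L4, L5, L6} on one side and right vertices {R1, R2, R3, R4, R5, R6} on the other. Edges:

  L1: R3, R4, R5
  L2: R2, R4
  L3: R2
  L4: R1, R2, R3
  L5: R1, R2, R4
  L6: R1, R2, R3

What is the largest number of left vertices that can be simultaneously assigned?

5

Unit-capacity flow: source→left, listed edges, right→sink; max matching = max flow.
Augmenting path L1→R3 (+1); matched 1.
Augmenting path L2→R2 (+1); matched 2.
Augmenting path L4→R1 (+1); matched 3.
Augmenting path L5→R4 (+1); matched 4.
Augmenting path L6→R3→L1→R5 (+1); matched 5.
No augmenting path remains; maximum matching = 5.
König certificate: {L1, R1, R2, R3, R4} is a vertex cover of size 5 (every listed pair touches it), so no matching can be larger.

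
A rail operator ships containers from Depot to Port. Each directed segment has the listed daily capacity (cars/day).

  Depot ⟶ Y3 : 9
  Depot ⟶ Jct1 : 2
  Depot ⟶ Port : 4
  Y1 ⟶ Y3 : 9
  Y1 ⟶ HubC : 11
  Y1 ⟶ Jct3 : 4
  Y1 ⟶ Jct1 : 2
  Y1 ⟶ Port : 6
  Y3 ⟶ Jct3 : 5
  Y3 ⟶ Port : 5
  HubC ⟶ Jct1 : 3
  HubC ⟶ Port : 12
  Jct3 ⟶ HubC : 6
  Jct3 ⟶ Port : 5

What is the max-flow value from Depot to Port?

13

Augment Depot→Port: bottleneck 4, flow now 4.
Augment Depot→Y3→Port: bottleneck 5, flow now 9.
Augment Depot→Y3→Jct3→Port: bottleneck 4, flow now 13.
No augmenting path remains; maximum flow = 13.
In the residual graph, reachable from Depot: {Depot, Jct1}.
Min-cut edges: Depot→Y3 (9), Depot→Port (4); capacity 9 + 4 = 13.
This cut is saturated, so no flow can exceed 13.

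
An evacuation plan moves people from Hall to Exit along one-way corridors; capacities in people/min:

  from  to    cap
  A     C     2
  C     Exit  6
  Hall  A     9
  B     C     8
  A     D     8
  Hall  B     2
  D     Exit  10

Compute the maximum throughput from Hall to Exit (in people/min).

Augment Hall→A→C→Exit: bottleneck 2, flow now 2.
Augment Hall→A→D→Exit: bottleneck 7, flow now 9.
Augment Hall→B→C→Exit: bottleneck 2, flow now 11.
No augmenting path remains; maximum flow = 11.
In the residual graph, reachable from Hall: {Hall}.
Min-cut edges: Hall→A (9), Hall→B (2); capacity 9 + 2 = 11.
This cut is saturated, so no flow can exceed 11.

11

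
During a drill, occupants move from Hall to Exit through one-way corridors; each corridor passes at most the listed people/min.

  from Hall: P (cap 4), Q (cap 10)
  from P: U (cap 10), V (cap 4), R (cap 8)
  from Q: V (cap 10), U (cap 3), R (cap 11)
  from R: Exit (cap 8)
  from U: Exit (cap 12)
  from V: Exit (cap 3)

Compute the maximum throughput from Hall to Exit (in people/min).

14

Augment Hall→P→R→Exit: bottleneck 4, flow now 4.
Augment Hall→Q→R→Exit: bottleneck 4, flow now 8.
Augment Hall→Q→U→Exit: bottleneck 3, flow now 11.
Augment Hall→Q→V→Exit: bottleneck 3, flow now 14.
No augmenting path remains; maximum flow = 14.
In the residual graph, reachable from Hall: {Hall}.
Min-cut edges: Hall→P (4), Hall→Q (10); capacity 4 + 10 = 14.
This cut is saturated, so no flow can exceed 14.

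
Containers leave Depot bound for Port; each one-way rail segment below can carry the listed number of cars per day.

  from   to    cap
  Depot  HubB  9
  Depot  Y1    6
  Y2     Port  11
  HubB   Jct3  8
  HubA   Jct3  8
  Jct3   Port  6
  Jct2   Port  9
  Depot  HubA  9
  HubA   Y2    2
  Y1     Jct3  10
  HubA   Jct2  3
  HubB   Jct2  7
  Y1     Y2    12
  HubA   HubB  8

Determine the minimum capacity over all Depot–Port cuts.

Augment Depot→HubA→Jct2→Port: bottleneck 3, flow now 3.
Augment Depot→HubA→Jct3→Port: bottleneck 6, flow now 9.
Augment Depot→Y1→Y2→Port: bottleneck 6, flow now 15.
Augment Depot→HubB→Jct2→Port: bottleneck 6, flow now 21.
Augment Depot→HubB→Jct2→HubA→Y2→Port: bottleneck 1, flow now 22. (uses reverse residual edge)
Augment Depot→HubB→Jct3→HubA→Y2→Port: bottleneck 1, flow now 23. (uses reverse residual edge)
No augmenting path remains; maximum flow = 23.
By max-flow min-cut, the minimum cut capacity equals the max flow.
In the residual graph, reachable from Depot: {Depot, HubA, HubB, Jct2, Jct3}.
Min-cut edges: Depot→Y1 (6), HubA→Y2 (2), Jct2→Port (9), Jct3→Port (6); capacity 6 + 2 + 9 + 6 = 23.

23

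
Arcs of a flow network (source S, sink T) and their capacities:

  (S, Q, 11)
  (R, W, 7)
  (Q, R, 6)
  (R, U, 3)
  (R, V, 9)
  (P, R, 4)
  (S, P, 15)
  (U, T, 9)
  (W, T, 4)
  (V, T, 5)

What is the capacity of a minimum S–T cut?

10

Augment S→P→R→U→T: bottleneck 3, flow now 3.
Augment S→P→R→V→T: bottleneck 1, flow now 4.
Augment S→Q→R→V→T: bottleneck 4, flow now 8.
Augment S→Q→R→W→T: bottleneck 2, flow now 10.
No augmenting path remains; maximum flow = 10.
By max-flow min-cut, the minimum cut capacity equals the max flow.
In the residual graph, reachable from S: {S, P, Q}.
Min-cut edges: P→R (4), Q→R (6); capacity 4 + 6 = 10.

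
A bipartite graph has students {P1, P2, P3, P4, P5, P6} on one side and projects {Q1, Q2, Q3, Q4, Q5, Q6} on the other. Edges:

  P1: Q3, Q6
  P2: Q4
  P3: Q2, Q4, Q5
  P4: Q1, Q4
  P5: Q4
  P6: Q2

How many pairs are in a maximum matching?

5

Unit-capacity flow: source→left, listed edges, right→sink; max matching = max flow.
Augmenting path P1→Q3 (+1); matched 1.
Augmenting path P2→Q4 (+1); matched 2.
Augmenting path P3→Q2 (+1); matched 3.
Augmenting path P4→Q1 (+1); matched 4.
Augmenting path P6→Q2→P3→Q5 (+1); matched 5.
No augmenting path remains; maximum matching = 5.
König certificate: {P1, P3, P4, P6, Q4} is a vertex cover of size 5 (every listed pair touches it), so no matching can be larger.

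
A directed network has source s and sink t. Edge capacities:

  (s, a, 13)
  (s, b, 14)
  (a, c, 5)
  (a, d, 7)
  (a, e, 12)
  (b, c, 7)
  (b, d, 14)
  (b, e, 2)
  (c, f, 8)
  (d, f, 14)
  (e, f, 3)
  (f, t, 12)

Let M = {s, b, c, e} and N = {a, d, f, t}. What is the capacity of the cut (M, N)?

Edges leaving {s, b, c, e}: s→a (13), b→d (14), c→f (8), e→f (3).
Cut capacity = 13 + 14 + 8 + 3 = 38.

38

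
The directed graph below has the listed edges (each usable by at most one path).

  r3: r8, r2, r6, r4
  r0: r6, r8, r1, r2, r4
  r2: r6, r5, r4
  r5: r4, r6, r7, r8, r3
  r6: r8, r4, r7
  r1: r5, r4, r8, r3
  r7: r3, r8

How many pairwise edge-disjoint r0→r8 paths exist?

4

Assign every edge capacity 1; by Menger, the answer equals the max flow.
Path r0→r8 (+1); total 1.
Path r0→r1→r8 (+1); total 2.
Path r0→r6→r8 (+1); total 3.
Path r0→r2→r5→r8 (+1); total 4.
No residual r0→r8 path; max flow = 4.
Certifying cut of size 4: {r0→r1, r0→r2, r0→r6, r0→r8}.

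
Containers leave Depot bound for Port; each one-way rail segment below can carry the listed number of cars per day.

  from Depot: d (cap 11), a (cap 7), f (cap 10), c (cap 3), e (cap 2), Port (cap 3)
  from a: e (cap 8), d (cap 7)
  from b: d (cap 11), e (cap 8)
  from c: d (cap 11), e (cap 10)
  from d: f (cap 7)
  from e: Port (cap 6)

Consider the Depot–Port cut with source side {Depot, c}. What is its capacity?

54

Edges leaving {Depot, c}: Depot→a (7), Depot→d (11), Depot→e (2), Depot→f (10), Depot→Port (3), c→d (11), c→e (10).
Cut capacity = 7 + 11 + 2 + 10 + 3 + 11 + 10 = 54.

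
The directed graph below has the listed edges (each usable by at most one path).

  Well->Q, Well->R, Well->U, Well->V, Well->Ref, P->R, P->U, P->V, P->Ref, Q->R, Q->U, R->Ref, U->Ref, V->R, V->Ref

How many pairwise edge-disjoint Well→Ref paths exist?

4

Assign every edge capacity 1; by Menger, the answer equals the max flow.
Path Well→Ref (+1); total 1.
Path Well→R→Ref (+1); total 2.
Path Well→U→Ref (+1); total 3.
Path Well→V→Ref (+1); total 4.
No residual Well→Ref path; max flow = 4.
Certifying cut of size 4: {R→Ref, U→Ref, Well→Ref, Well→V}.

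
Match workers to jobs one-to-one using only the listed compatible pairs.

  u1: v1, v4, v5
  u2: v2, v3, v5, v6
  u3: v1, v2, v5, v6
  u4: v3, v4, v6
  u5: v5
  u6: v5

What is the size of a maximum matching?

Unit-capacity flow: source→left, listed edges, right→sink; max matching = max flow.
Augmenting path u1→v1 (+1); matched 1.
Augmenting path u2→v2 (+1); matched 2.
Augmenting path u3→v5 (+1); matched 3.
Augmenting path u4→v3 (+1); matched 4.
Augmenting path u5→v5→u3→v6 (+1); matched 5.
No augmenting path remains; maximum matching = 5.
König certificate: {u1, u2, u3, u4, v5} is a vertex cover of size 5 (every listed pair touches it), so no matching can be larger.

5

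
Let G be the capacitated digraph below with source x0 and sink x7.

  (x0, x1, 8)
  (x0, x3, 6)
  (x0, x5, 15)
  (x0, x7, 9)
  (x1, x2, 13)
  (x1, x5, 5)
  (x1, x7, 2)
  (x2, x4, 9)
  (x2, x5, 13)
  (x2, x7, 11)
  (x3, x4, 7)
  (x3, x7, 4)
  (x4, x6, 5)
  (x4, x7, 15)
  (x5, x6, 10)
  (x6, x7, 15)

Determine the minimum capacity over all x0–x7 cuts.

Augment x0→x7: bottleneck 9, flow now 9.
Augment x0→x1→x7: bottleneck 2, flow now 11.
Augment x0→x3→x7: bottleneck 4, flow now 15.
Augment x0→x1→x2→x7: bottleneck 6, flow now 21.
Augment x0→x3→x4→x7: bottleneck 2, flow now 23.
Augment x0→x5→x6→x7: bottleneck 10, flow now 33.
No augmenting path remains; maximum flow = 33.
By max-flow min-cut, the minimum cut capacity equals the max flow.
In the residual graph, reachable from x0: {x0, x5}.
Min-cut edges: x0→x1 (8), x0→x3 (6), x0→x7 (9), x5→x6 (10); capacity 8 + 6 + 9 + 10 = 33.

33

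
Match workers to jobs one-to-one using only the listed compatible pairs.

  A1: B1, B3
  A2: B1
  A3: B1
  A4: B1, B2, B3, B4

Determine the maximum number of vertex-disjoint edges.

3

Unit-capacity flow: source→left, listed edges, right→sink; max matching = max flow.
Augmenting path A1→B1 (+1); matched 1.
Augmenting path A4→B2 (+1); matched 2.
Augmenting path A2→B1→A1→B3 (+1); matched 3.
No augmenting path remains; maximum matching = 3.
König certificate: {A1, A4, B1} is a vertex cover of size 3 (every listed pair touches it), so no matching can be larger.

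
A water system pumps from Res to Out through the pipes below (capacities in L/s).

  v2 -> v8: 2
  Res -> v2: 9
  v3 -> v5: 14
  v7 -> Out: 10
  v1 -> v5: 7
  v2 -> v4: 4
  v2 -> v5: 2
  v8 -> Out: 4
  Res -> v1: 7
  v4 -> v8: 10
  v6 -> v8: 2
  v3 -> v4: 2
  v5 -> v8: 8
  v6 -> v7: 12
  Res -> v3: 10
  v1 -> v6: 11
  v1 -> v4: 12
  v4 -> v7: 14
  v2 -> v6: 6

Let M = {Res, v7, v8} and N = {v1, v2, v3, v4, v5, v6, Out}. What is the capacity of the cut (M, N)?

Edges leaving {Res, v7, v8}: Res→v1 (7), Res→v2 (9), Res→v3 (10), v7→Out (10), v8→Out (4).
Cut capacity = 7 + 9 + 10 + 10 + 4 = 40.

40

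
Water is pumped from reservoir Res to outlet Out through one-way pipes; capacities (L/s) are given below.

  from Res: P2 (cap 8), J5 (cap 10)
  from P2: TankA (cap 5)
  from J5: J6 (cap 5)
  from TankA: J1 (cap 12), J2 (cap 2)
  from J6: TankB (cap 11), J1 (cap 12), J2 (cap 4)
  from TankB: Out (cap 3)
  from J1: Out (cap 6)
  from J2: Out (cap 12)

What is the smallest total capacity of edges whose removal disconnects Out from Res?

Augment Res→P2→TankA→J1→Out: bottleneck 5, flow now 5.
Augment Res→J5→J6→TankB→Out: bottleneck 3, flow now 8.
Augment Res→J5→J6→J1→Out: bottleneck 1, flow now 9.
Augment Res→J5→J6→J2→Out: bottleneck 1, flow now 10.
No augmenting path remains; maximum flow = 10.
By max-flow min-cut, the minimum cut capacity equals the max flow.
In the residual graph, reachable from Res: {Res, P2, J5}.
Min-cut edges: P2→TankA (5), J5→J6 (5); capacity 5 + 5 = 10.

10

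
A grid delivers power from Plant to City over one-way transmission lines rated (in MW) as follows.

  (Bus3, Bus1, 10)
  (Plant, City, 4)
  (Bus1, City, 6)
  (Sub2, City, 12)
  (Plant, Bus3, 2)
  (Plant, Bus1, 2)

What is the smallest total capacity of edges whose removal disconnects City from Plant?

Augment Plant→City: bottleneck 4, flow now 4.
Augment Plant→Bus1→City: bottleneck 2, flow now 6.
Augment Plant→Bus3→Bus1→City: bottleneck 2, flow now 8.
No augmenting path remains; maximum flow = 8.
By max-flow min-cut, the minimum cut capacity equals the max flow.
In the residual graph, reachable from Plant: {Plant}.
Min-cut edges: Plant→Bus3 (2), Plant→Bus1 (2), Plant→City (4); capacity 2 + 2 + 4 = 8.

8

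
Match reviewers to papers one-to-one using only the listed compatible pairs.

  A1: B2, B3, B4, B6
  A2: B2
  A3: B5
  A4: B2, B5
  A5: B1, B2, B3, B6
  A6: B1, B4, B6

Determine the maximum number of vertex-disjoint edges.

5

Unit-capacity flow: source→left, listed edges, right→sink; max matching = max flow.
Augmenting path A1→B2 (+1); matched 1.
Augmenting path A3→B5 (+1); matched 2.
Augmenting path A5→B1 (+1); matched 3.
Augmenting path A6→B4 (+1); matched 4.
Augmenting path A2→B2→A1→B3 (+1); matched 5.
No augmenting path remains; maximum matching = 5.
König certificate: {A1, A5, A6, B2, B5} is a vertex cover of size 5 (every listed pair touches it), so no matching can be larger.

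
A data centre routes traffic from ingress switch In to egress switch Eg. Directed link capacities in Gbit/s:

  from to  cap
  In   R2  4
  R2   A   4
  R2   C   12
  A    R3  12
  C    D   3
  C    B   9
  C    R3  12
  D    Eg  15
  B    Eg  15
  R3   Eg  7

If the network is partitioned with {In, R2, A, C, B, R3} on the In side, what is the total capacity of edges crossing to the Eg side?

Edges leaving {In, R2, A, C, B, R3}: C→D (3), B→Eg (15), R3→Eg (7).
Cut capacity = 3 + 15 + 7 = 25.

25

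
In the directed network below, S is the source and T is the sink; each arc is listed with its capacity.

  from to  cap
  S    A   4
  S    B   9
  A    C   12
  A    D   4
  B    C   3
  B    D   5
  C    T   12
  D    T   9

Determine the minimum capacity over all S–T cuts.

12

Augment S→A→C→T: bottleneck 4, flow now 4.
Augment S→B→C→T: bottleneck 3, flow now 7.
Augment S→B→D→T: bottleneck 5, flow now 12.
No augmenting path remains; maximum flow = 12.
By max-flow min-cut, the minimum cut capacity equals the max flow.
In the residual graph, reachable from S: {S, B}.
Min-cut edges: S→A (4), B→C (3), B→D (5); capacity 4 + 3 + 5 = 12.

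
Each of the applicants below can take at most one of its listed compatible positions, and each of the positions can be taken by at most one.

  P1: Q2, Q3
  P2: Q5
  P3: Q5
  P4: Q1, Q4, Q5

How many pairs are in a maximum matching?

3

Unit-capacity flow: source→left, listed edges, right→sink; max matching = max flow.
Augmenting path P1→Q2 (+1); matched 1.
Augmenting path P2→Q5 (+1); matched 2.
Augmenting path P4→Q1 (+1); matched 3.
No augmenting path remains; maximum matching = 3.
König certificate: {P1, P4, Q5} is a vertex cover of size 3 (every listed pair touches it), so no matching can be larger.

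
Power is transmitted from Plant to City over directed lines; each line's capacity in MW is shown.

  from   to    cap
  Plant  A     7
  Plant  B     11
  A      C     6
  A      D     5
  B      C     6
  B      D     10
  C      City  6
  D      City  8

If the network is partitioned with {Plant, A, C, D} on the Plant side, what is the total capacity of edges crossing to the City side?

25

Edges leaving {Plant, A, C, D}: Plant→B (11), C→City (6), D→City (8).
Cut capacity = 11 + 6 + 8 = 25.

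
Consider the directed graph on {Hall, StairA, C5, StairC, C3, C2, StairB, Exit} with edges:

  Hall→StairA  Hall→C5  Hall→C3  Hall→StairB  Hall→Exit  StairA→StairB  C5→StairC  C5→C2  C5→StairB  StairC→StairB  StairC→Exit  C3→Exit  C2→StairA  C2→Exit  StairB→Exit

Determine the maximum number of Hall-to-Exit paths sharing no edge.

Assign every edge capacity 1; by Menger, the answer equals the max flow.
Path Hall→Exit (+1); total 1.
Path Hall→C3→Exit (+1); total 2.
Path Hall→StairB→Exit (+1); total 3.
Path Hall→C5→StairC→Exit (+1); total 4.
No residual Hall→Exit path; max flow = 4.
Certifying cut of size 4: {Hall→C3, Hall→C5, Hall→Exit, StairB→Exit}.

4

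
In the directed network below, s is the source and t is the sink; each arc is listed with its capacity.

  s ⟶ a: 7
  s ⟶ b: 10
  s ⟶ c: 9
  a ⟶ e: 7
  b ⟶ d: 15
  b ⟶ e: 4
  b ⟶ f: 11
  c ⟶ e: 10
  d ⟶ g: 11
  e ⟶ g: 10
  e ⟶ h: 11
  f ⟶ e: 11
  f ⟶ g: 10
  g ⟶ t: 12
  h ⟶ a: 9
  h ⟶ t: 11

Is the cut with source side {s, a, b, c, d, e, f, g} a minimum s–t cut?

Given cut capacity: 11 + 12 = 23.
Augment s→a→e→g→t: bottleneck 7, flow now 7.
Augment s→b→d→g→t: bottleneck 5, flow now 12.
Augment s→b→e→h→t: bottleneck 4, flow now 16.
Augment s→c→e→h→t: bottleneck 7, flow now 23.
No augmenting path remains; maximum flow = 23.
Cut capacity 23 equals the max flow, so it is a minimum cut.

Yes — it is a minimum cut (capacity 23).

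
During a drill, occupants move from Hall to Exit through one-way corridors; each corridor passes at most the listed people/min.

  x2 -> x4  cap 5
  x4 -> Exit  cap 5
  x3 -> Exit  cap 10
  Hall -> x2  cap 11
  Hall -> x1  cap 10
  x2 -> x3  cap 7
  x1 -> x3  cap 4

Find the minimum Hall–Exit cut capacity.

15

Augment Hall→x1→x3→Exit: bottleneck 4, flow now 4.
Augment Hall→x2→x3→Exit: bottleneck 6, flow now 10.
Augment Hall→x2→x4→Exit: bottleneck 5, flow now 15.
No augmenting path remains; maximum flow = 15.
By max-flow min-cut, the minimum cut capacity equals the max flow.
In the residual graph, reachable from Hall: {Hall, x1}.
Min-cut edges: Hall→x2 (11), x1→x3 (4); capacity 11 + 4 = 15.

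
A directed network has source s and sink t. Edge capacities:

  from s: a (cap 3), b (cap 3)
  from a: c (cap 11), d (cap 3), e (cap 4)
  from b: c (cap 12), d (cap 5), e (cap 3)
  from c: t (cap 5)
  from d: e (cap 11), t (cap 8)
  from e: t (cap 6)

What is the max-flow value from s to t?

6

Augment s→a→c→t: bottleneck 3, flow now 3.
Augment s→b→c→t: bottleneck 2, flow now 5.
Augment s→b→d→t: bottleneck 1, flow now 6.
No augmenting path remains; maximum flow = 6.
In the residual graph, reachable from s: {s}.
Min-cut edges: s→a (3), s→b (3); capacity 3 + 3 = 6.
This cut is saturated, so no flow can exceed 6.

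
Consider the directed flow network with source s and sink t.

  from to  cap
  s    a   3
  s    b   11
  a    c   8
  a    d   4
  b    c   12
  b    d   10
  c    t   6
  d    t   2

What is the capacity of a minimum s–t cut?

8

Augment s→a→c→t: bottleneck 3, flow now 3.
Augment s→b→c→t: bottleneck 3, flow now 6.
Augment s→b→d→t: bottleneck 2, flow now 8.
No augmenting path remains; maximum flow = 8.
By max-flow min-cut, the minimum cut capacity equals the max flow.
In the residual graph, reachable from s: {s, a, b, c, d}.
Min-cut edges: c→t (6), d→t (2); capacity 6 + 2 = 8.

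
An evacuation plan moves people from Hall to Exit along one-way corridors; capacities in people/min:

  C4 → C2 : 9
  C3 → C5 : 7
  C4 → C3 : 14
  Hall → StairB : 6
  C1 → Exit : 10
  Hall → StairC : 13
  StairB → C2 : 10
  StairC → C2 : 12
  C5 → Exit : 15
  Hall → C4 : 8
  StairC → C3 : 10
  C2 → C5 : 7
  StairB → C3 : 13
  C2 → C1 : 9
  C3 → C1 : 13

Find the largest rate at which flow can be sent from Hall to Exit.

Augment Hall→C4→C3→C1→Exit: bottleneck 8, flow now 8.
Augment Hall→StairC→C3→C1→Exit: bottleneck 2, flow now 10.
Augment Hall→StairC→C3→C5→Exit: bottleneck 7, flow now 17.
Augment Hall→StairC→C2→C5→Exit: bottleneck 4, flow now 21.
Augment Hall→StairB→C2→C5→Exit: bottleneck 3, flow now 24.
No augmenting path remains; maximum flow = 24.
In the residual graph, reachable from Hall: {Hall, C4, StairC, StairB, C3, C2, C1}.
Min-cut edges: C3→C5 (7), C2→C5 (7), C1→Exit (10); capacity 7 + 7 + 10 = 24.
This cut is saturated, so no flow can exceed 24.

24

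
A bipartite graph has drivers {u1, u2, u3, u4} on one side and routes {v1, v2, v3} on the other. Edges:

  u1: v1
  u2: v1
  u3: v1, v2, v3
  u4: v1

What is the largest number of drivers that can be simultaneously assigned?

2

Unit-capacity flow: source→left, listed edges, right→sink; max matching = max flow.
Augmenting path u1→v1 (+1); matched 1.
Augmenting path u3→v2 (+1); matched 2.
No augmenting path remains; maximum matching = 2.
König certificate: {u3, v1} is a vertex cover of size 2 (every listed pair touches it), so no matching can be larger.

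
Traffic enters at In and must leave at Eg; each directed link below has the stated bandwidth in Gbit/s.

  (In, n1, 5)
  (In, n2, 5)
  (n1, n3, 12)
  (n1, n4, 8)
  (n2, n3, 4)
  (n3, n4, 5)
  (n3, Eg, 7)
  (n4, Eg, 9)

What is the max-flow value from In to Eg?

Augment In→n1→n3→Eg: bottleneck 5, flow now 5.
Augment In→n2→n3→Eg: bottleneck 2, flow now 7.
Augment In→n2→n3→n4→Eg: bottleneck 2, flow now 9.
No augmenting path remains; maximum flow = 9.
In the residual graph, reachable from In: {In, n2}.
Min-cut edges: In→n1 (5), n2→n3 (4); capacity 5 + 4 = 9.
This cut is saturated, so no flow can exceed 9.

9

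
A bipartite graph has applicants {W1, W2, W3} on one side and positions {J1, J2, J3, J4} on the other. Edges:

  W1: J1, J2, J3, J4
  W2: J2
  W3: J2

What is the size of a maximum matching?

Unit-capacity flow: source→left, listed edges, right→sink; max matching = max flow.
Augmenting path W1→J1 (+1); matched 1.
Augmenting path W2→J2 (+1); matched 2.
No augmenting path remains; maximum matching = 2.
König certificate: {W1, J2} is a vertex cover of size 2 (every listed pair touches it), so no matching can be larger.

2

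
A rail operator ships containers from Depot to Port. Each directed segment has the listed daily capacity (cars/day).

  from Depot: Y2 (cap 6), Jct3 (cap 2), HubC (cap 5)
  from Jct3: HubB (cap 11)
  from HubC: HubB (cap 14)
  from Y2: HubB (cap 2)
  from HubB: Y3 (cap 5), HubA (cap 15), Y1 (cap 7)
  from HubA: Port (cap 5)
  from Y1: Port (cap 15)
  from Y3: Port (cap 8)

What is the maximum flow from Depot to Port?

9

Augment Depot→Jct3→HubB→HubA→Port: bottleneck 2, flow now 2.
Augment Depot→HubC→HubB→HubA→Port: bottleneck 3, flow now 5.
Augment Depot→HubC→HubB→Y1→Port: bottleneck 2, flow now 7.
Augment Depot→Y2→HubB→Y1→Port: bottleneck 2, flow now 9.
No augmenting path remains; maximum flow = 9.
In the residual graph, reachable from Depot: {Depot, Y2}.
Min-cut edges: Depot→Jct3 (2), Depot→HubC (5), Y2→HubB (2); capacity 2 + 5 + 2 = 9.
This cut is saturated, so no flow can exceed 9.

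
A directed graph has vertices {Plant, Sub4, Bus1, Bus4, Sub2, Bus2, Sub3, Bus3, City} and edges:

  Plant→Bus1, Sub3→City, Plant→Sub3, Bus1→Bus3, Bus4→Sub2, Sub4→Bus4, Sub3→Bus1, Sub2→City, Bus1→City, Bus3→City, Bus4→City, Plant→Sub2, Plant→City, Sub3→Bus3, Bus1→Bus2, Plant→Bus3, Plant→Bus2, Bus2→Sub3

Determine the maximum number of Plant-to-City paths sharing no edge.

5

Assign every edge capacity 1; by Menger, the answer equals the max flow.
Path Plant→City (+1); total 1.
Path Plant→Bus1→City (+1); total 2.
Path Plant→Sub2→City (+1); total 3.
Path Plant→Sub3→City (+1); total 4.
Path Plant→Bus3→City (+1); total 5.
No residual Plant→City path; max flow = 5.
Certifying cut of size 5: {Bus1→City, Bus3→City, Plant→City, Plant→Sub2, Sub3→City}.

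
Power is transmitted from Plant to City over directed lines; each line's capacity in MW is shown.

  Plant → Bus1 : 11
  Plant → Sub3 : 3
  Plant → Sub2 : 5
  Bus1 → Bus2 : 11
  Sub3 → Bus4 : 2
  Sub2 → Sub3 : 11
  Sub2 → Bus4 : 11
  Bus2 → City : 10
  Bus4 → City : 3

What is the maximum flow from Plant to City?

Augment Plant→Bus1→Bus2→City: bottleneck 10, flow now 10.
Augment Plant→Sub3→Bus4→City: bottleneck 2, flow now 12.
Augment Plant→Sub2→Bus4→City: bottleneck 1, flow now 13.
No augmenting path remains; maximum flow = 13.
In the residual graph, reachable from Plant: {Plant, Bus1, Sub3, Sub2, Bus2, Bus4}.
Min-cut edges: Bus2→City (10), Bus4→City (3); capacity 10 + 3 = 13.
This cut is saturated, so no flow can exceed 13.

13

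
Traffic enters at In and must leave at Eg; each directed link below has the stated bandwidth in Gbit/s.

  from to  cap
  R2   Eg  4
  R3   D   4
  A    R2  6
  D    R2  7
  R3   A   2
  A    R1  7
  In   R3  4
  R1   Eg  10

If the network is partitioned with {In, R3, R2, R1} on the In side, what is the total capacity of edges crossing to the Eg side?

20

Edges leaving {In, R3, R2, R1}: R3→D (4), R3→A (2), R2→Eg (4), R1→Eg (10).
Cut capacity = 4 + 2 + 4 + 10 = 20.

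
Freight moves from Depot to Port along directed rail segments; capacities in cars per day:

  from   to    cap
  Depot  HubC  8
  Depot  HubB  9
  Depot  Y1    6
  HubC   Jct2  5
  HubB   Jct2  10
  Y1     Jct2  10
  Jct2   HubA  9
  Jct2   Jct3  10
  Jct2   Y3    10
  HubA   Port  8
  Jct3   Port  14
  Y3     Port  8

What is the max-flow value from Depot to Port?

20

Augment Depot→HubC→Jct2→HubA→Port: bottleneck 5, flow now 5.
Augment Depot→HubB→Jct2→HubA→Port: bottleneck 3, flow now 8.
Augment Depot→HubB→Jct2→Jct3→Port: bottleneck 6, flow now 14.
Augment Depot→Y1→Jct2→Jct3→Port: bottleneck 4, flow now 18.
Augment Depot→Y1→Jct2→Y3→Port: bottleneck 2, flow now 20.
No augmenting path remains; maximum flow = 20.
In the residual graph, reachable from Depot: {Depot, HubC}.
Min-cut edges: Depot→HubB (9), Depot→Y1 (6), HubC→Jct2 (5); capacity 9 + 6 + 5 = 20.
This cut is saturated, so no flow can exceed 20.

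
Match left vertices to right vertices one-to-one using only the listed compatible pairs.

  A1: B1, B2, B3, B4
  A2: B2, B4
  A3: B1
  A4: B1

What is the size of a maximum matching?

Unit-capacity flow: source→left, listed edges, right→sink; max matching = max flow.
Augmenting path A1→B1 (+1); matched 1.
Augmenting path A2→B2 (+1); matched 2.
Augmenting path A3→B1→A1→B3 (+1); matched 3.
No augmenting path remains; maximum matching = 3.
König certificate: {A1, A2, B1} is a vertex cover of size 3 (every listed pair touches it), so no matching can be larger.

3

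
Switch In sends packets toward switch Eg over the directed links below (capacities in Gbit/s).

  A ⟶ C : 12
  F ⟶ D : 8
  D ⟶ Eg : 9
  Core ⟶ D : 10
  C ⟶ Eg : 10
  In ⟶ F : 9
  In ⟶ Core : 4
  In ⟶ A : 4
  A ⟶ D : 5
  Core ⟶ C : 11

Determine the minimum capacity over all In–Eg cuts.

Augment In→F→D→Eg: bottleneck 8, flow now 8.
Augment In→Core→D→Eg: bottleneck 1, flow now 9.
Augment In→Core→C→Eg: bottleneck 3, flow now 12.
Augment In→A→C→Eg: bottleneck 4, flow now 16.
No augmenting path remains; maximum flow = 16.
By max-flow min-cut, the minimum cut capacity equals the max flow.
In the residual graph, reachable from In: {In, F}.
Min-cut edges: In→Core (4), In→A (4), F→D (8); capacity 4 + 4 + 8 = 16.

16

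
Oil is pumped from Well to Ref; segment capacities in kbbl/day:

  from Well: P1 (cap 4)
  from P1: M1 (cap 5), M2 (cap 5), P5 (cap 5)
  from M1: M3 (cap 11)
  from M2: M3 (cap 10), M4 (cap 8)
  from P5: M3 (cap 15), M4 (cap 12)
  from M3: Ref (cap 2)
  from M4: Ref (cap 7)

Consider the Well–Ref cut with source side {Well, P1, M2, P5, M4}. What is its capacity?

37

Edges leaving {Well, P1, M2, P5, M4}: P1→M1 (5), M2→M3 (10), P5→M3 (15), M4→Ref (7).
Cut capacity = 5 + 10 + 15 + 7 = 37.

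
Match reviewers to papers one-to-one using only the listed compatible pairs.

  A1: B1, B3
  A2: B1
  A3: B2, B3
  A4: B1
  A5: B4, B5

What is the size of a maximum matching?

Unit-capacity flow: source→left, listed edges, right→sink; max matching = max flow.
Augmenting path A1→B1 (+1); matched 1.
Augmenting path A3→B2 (+1); matched 2.
Augmenting path A5→B4 (+1); matched 3.
Augmenting path A2→B1→A1→B3 (+1); matched 4.
No augmenting path remains; maximum matching = 4.
König certificate: {A1, A3, A5, B1} is a vertex cover of size 4 (every listed pair touches it), so no matching can be larger.

4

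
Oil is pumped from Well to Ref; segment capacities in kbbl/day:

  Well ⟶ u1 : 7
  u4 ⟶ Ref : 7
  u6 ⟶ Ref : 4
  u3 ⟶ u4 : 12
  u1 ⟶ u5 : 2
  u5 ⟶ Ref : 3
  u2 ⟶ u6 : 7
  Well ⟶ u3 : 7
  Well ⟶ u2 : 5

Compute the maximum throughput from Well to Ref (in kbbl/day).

Augment Well→u1→u5→Ref: bottleneck 2, flow now 2.
Augment Well→u2→u6→Ref: bottleneck 4, flow now 6.
Augment Well→u3→u4→Ref: bottleneck 7, flow now 13.
No augmenting path remains; maximum flow = 13.
In the residual graph, reachable from Well: {Well, u1, u2, u6}.
Min-cut edges: Well→u3 (7), u1→u5 (2), u6→Ref (4); capacity 7 + 2 + 4 = 13.
This cut is saturated, so no flow can exceed 13.

13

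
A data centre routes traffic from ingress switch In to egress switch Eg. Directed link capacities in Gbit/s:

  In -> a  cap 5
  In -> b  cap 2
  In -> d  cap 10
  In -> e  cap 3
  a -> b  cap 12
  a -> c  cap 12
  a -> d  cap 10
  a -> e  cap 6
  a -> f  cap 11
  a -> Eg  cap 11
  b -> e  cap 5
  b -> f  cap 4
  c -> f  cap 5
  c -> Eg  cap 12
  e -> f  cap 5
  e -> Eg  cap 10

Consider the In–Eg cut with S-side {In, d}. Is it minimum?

Yes — it is a minimum cut (capacity 10).

Given cut capacity: 5 + 2 + 3 = 10.
Augment In→a→Eg: bottleneck 5, flow now 5.
Augment In→e→Eg: bottleneck 3, flow now 8.
Augment In→b→e→Eg: bottleneck 2, flow now 10.
No augmenting path remains; maximum flow = 10.
Cut capacity 10 equals the max flow, so it is a minimum cut.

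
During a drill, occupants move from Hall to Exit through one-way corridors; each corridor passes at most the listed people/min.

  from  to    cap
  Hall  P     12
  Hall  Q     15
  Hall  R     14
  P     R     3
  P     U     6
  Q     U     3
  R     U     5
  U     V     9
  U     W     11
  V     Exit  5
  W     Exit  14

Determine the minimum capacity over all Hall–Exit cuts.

Augment Hall→P→U→V→Exit: bottleneck 5, flow now 5.
Augment Hall→P→U→W→Exit: bottleneck 1, flow now 6.
Augment Hall→Q→U→W→Exit: bottleneck 3, flow now 9.
Augment Hall→R→U→W→Exit: bottleneck 5, flow now 14.
No augmenting path remains; maximum flow = 14.
By max-flow min-cut, the minimum cut capacity equals the max flow.
In the residual graph, reachable from Hall: {Hall, P, Q, R}.
Min-cut edges: P→U (6), Q→U (3), R→U (5); capacity 6 + 3 + 5 = 14.

14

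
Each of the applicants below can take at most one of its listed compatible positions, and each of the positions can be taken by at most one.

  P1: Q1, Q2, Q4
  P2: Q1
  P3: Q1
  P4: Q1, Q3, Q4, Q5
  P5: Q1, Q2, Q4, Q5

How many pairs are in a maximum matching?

Unit-capacity flow: source→left, listed edges, right→sink; max matching = max flow.
Augmenting path P1→Q1 (+1); matched 1.
Augmenting path P4→Q3 (+1); matched 2.
Augmenting path P5→Q2 (+1); matched 3.
Augmenting path P2→Q1→P1→Q4 (+1); matched 4.
No augmenting path remains; maximum matching = 4.
König certificate: {P1, P4, P5, Q1} is a vertex cover of size 4 (every listed pair touches it), so no matching can be larger.

4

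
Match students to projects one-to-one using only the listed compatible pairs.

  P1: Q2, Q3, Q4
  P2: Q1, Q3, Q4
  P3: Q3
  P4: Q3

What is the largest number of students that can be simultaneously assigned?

3

Unit-capacity flow: source→left, listed edges, right→sink; max matching = max flow.
Augmenting path P1→Q2 (+1); matched 1.
Augmenting path P2→Q1 (+1); matched 2.
Augmenting path P3→Q3 (+1); matched 3.
No augmenting path remains; maximum matching = 3.
König certificate: {P1, P2, Q3} is a vertex cover of size 3 (every listed pair touches it), so no matching can be larger.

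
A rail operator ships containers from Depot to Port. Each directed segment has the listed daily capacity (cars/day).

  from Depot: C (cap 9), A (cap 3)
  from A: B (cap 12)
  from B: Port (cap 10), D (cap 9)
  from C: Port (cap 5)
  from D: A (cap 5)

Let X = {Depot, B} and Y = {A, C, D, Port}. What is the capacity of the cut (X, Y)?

31

Edges leaving {Depot, B}: Depot→A (3), Depot→C (9), B→D (9), B→Port (10).
Cut capacity = 3 + 9 + 9 + 10 = 31.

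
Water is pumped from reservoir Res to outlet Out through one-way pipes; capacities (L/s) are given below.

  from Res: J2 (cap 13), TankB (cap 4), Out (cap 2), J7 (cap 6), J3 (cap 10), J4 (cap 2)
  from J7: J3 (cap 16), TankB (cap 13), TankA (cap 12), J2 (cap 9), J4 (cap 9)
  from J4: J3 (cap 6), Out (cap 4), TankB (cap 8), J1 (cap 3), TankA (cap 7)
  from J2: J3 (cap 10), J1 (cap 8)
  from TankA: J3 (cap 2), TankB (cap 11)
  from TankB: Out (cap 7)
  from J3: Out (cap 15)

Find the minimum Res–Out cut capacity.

Augment Res→Out: bottleneck 2, flow now 2.
Augment Res→J4→Out: bottleneck 2, flow now 4.
Augment Res→TankB→Out: bottleneck 4, flow now 8.
Augment Res→J3→Out: bottleneck 10, flow now 18.
Augment Res→J7→J4→Out: bottleneck 2, flow now 20.
Augment Res→J7→TankB→Out: bottleneck 3, flow now 23.
Augment Res→J7→J3→Out: bottleneck 1, flow now 24.
Augment Res→J2→J3→Out: bottleneck 4, flow now 28.
No augmenting path remains; maximum flow = 28.
By max-flow min-cut, the minimum cut capacity equals the max flow.
In the residual graph, reachable from Res: {Res, J7, J4, J2, TankA, TankB, J3, J1}.
Min-cut edges: Res→Out (2), J4→Out (4), TankB→Out (7), J3→Out (15); capacity 2 + 4 + 7 + 15 = 28.

28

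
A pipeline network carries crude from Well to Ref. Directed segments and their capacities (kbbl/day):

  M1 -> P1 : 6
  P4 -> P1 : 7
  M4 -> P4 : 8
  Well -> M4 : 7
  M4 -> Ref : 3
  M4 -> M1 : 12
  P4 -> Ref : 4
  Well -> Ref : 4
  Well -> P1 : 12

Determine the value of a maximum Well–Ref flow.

Augment Well→Ref: bottleneck 4, flow now 4.
Augment Well→M4→Ref: bottleneck 3, flow now 7.
Augment Well→M4→P4→Ref: bottleneck 4, flow now 11.
No augmenting path remains; maximum flow = 11.
In the residual graph, reachable from Well: {Well, P1}.
Min-cut edges: Well→M4 (7), Well→Ref (4); capacity 7 + 4 = 11.
This cut is saturated, so no flow can exceed 11.

11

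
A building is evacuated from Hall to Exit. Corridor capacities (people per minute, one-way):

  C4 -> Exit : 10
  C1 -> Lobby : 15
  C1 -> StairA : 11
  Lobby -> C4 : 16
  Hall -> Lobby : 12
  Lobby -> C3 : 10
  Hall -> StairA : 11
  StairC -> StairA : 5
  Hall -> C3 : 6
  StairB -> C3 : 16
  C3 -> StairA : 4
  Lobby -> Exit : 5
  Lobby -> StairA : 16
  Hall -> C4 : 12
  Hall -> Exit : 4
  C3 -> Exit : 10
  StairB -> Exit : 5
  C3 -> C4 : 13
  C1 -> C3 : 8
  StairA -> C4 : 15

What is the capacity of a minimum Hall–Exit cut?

29

Augment Hall→Exit: bottleneck 4, flow now 4.
Augment Hall→Lobby→Exit: bottleneck 5, flow now 9.
Augment Hall→C3→Exit: bottleneck 6, flow now 15.
Augment Hall→C4→Exit: bottleneck 10, flow now 25.
Augment Hall→Lobby→C3→Exit: bottleneck 4, flow now 29.
No augmenting path remains; maximum flow = 29.
By max-flow min-cut, the minimum cut capacity equals the max flow.
In the residual graph, reachable from Hall: {Hall, Lobby, C3, StairA, C4}.
Min-cut edges: Hall→Exit (4), Lobby→Exit (5), C3→Exit (10), C4→Exit (10); capacity 4 + 5 + 10 + 10 = 29.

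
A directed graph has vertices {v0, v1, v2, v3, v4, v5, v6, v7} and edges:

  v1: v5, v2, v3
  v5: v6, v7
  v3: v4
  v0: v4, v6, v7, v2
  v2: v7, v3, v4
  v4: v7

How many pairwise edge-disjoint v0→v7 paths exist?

3

Assign every edge capacity 1; by Menger, the answer equals the max flow.
Path v0→v7 (+1); total 1.
Path v0→v2→v7 (+1); total 2.
Path v0→v4→v7 (+1); total 3.
No residual v0→v7 path; max flow = 3.
Certifying cut of size 3: {v0→v2, v0→v4, v0→v7}.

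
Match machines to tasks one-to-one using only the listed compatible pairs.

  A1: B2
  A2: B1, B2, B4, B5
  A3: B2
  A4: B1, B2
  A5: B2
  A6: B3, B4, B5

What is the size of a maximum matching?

Unit-capacity flow: source→left, listed edges, right→sink; max matching = max flow.
Augmenting path A1→B2 (+1); matched 1.
Augmenting path A2→B1 (+1); matched 2.
Augmenting path A6→B3 (+1); matched 3.
Augmenting path A4→B1→A2→B4 (+1); matched 4.
No augmenting path remains; maximum matching = 4.
König certificate: {A2, A4, A6, B2} is a vertex cover of size 4 (every listed pair touches it), so no matching can be larger.

4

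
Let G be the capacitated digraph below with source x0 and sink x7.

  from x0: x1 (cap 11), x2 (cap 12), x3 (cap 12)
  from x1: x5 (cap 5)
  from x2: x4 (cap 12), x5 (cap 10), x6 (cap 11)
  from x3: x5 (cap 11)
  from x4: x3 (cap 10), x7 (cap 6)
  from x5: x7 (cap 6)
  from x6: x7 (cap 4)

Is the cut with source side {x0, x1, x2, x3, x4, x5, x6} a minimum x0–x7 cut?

Yes — it is a minimum cut (capacity 16).

Given cut capacity: 6 + 6 + 4 = 16.
Augment x0→x1→x5→x7: bottleneck 5, flow now 5.
Augment x0→x2→x4→x7: bottleneck 6, flow now 11.
Augment x0→x2→x5→x7: bottleneck 1, flow now 12.
Augment x0→x2→x6→x7: bottleneck 4, flow now 16.
No augmenting path remains; maximum flow = 16.
Cut capacity 16 equals the max flow, so it is a minimum cut.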